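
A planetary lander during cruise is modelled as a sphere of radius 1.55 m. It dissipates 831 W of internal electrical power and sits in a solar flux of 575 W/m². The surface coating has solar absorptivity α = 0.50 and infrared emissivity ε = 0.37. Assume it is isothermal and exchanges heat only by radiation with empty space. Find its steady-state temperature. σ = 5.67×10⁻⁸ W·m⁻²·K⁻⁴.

At steady state, absorbed solar power + internal power = radiated power.
Absorbed: α·S·A_cross = 0.50·575·7.548 = 2170 W (cross-section πr²).
Total input = 2170 + 831 = 3001 W.
Radiated: εσ·A_surf·T⁴ with A_surf = 4πr² = 30.19 m².
T⁴ = 3001/(0.37·5.67×10⁻⁸·30.19) = 4.738×10⁹ K⁴.

T ≈ 262 K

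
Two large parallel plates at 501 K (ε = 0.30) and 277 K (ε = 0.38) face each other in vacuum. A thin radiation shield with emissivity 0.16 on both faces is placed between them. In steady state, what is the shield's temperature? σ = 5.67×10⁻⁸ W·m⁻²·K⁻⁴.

T_s ≈ 427 K

In steady state the net flux on the hot side equals that on the cold side.
σ(T₁⁴−T_s⁴)/D₁ = σ(T_s⁴−T₂⁴)/D₂, with D₁ = 1/ε₁+1/ε_s−1 = 8.583, D₂ = 1/ε_s+1/ε₂−1 = 7.882.
Solve for T_s⁴: T_s⁴ = (D₂·T₁⁴ + D₁·T₂⁴)/(D₁+D₂) = 3.323×10¹⁰ K⁴.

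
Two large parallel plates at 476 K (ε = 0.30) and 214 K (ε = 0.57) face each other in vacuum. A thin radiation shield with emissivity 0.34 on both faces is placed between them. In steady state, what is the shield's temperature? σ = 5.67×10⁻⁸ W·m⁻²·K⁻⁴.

T_s ≈ 387 K

In steady state the net flux on the hot side equals that on the cold side.
σ(T₁⁴−T_s⁴)/D₁ = σ(T_s⁴−T₂⁴)/D₂, with D₁ = 1/ε₁+1/ε_s−1 = 5.275, D₂ = 1/ε_s+1/ε₂−1 = 3.696.
Solve for T_s⁴: T_s⁴ = (D₂·T₁⁴ + D₁·T₂⁴)/(D₁+D₂) = 2.238×10¹⁰ K⁴.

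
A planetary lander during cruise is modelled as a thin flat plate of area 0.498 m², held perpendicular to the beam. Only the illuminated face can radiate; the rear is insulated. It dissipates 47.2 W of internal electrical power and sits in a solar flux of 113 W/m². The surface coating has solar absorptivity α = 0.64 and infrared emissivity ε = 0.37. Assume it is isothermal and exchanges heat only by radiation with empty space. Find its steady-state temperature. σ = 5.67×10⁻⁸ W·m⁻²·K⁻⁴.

T ≈ 299 K

At steady state, absorbed solar power + internal power = radiated power.
Absorbed: α·S·A_cross = 0.64·113·0.4980 = 36.02 W (cross-section A).
Total input = 36.02 + 47.2 = 83.22 W.
Radiated: εσ·A_surf·T⁴ with A_surf = A = 0.4980 m².
T⁴ = 83.22/(0.37·5.67×10⁻⁸·0.4980) = 7.965×10⁹ K⁴.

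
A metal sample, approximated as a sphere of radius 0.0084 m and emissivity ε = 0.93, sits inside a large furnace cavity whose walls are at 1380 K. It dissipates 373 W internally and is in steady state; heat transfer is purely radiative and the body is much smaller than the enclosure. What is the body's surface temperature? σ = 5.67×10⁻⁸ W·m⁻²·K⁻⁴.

T ≈ 1850 K

For a small grey body in a large enclosure, net radiated power = εσA(T⁴ − T_w⁴).
Steady state: P = εσA(T⁴ − T_w⁴) with A = 4πr² = 8.867×10⁻⁴ m².
T⁴ = P/(εσA) + T_w⁴ = 373/(0.93·5.67×10⁻⁸·8.867×10⁻⁴) + (1380)⁴
    = 7.978×10¹² + 3.627×10¹² = 1.160×10¹³ K⁴.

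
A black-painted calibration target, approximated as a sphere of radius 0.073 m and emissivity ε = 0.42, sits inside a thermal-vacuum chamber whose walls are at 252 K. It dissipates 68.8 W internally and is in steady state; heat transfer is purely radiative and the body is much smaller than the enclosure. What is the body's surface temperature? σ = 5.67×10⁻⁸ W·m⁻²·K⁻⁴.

For a small grey body in a large enclosure, net radiated power = εσA(T⁴ − T_w⁴).
Steady state: P = εσA(T⁴ − T_w⁴) with A = 4πr² = 0.06697 m².
T⁴ = P/(εσA) + T_w⁴ = 68.8/(0.42·5.67×10⁻⁸·0.06697) + (252)⁴
    = 4.314×10¹⁰ + 4.033×10⁹ = 4.717×10¹⁰ K⁴.

T ≈ 466 K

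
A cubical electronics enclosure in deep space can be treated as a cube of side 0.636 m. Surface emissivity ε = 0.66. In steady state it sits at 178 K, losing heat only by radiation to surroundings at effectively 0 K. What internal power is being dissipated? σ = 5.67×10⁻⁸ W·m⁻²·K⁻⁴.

P ≈ 91.2 W

Steady state: P = εσA T⁴.
A = 6L² = 2.427 m²; T⁴ = (178)⁴ = 1.004×10⁹ K⁴.
P = 0.66 × 5.67×10⁻⁸ × 2.427 × 1.004×10⁹.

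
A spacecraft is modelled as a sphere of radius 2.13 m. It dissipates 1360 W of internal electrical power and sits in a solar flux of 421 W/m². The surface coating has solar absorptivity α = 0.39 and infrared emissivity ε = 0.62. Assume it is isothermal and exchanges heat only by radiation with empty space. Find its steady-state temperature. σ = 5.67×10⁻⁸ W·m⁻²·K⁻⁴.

T ≈ 207 K

At steady state, absorbed solar power + internal power = radiated power.
Absorbed: α·S·A_cross = 0.39·421·14.25 = 2340 W (cross-section πr²).
Total input = 2340 + 1360 = 3700 W.
Radiated: εσ·A_surf·T⁴ with A_surf = 4πr² = 57.01 m².
T⁴ = 3700/(0.62·5.67×10⁻⁸·57.01) = 1.846×10⁹ K⁴.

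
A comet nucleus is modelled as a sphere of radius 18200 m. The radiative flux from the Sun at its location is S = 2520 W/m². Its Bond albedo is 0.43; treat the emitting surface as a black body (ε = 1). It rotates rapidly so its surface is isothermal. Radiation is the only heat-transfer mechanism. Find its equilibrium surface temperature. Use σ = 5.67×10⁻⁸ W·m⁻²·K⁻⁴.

At equilibrium, absorbed power = emitted power.
Absorbing cross-section = πr² = 1.041×10⁹ m²; emitting surface = 4πr² = 4.162×10⁹ m² (ratio 4).
(1−a)S·A_cross = εσ·A_surf·T⁴  ⇒  T⁴ = (1−a)S/(4σ).
T⁴ = 0.570·2520/(4·5.67×10⁻⁸) = 6.333×10⁹ K⁴.
T = (6.333×10⁹)^(1/4).

T ≈ 282 K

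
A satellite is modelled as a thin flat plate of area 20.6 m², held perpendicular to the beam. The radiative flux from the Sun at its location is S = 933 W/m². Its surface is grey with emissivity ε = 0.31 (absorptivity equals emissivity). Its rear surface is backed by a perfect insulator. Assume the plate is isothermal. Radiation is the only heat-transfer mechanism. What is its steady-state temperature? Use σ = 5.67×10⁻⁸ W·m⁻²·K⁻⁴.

T ≈ 358 K

At equilibrium, absorbed power = emitted power.
Absorbing cross-section = A = 20.60 m²; emitting surface = A = 20.60 m² (ratio 1).
εS·A_cross = εσ·A_surf·T⁴  ⇒  T⁴ = S/(1σ)   (ε cancels).
T⁴ = 933/(1·5.67×10⁻⁸) = 1.646×10¹⁰ K⁴.
T = (1.646×10¹⁰)^(1/4).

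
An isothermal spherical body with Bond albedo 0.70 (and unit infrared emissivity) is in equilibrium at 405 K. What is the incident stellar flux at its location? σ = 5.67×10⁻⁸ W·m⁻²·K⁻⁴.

(1−a)S·πr² = σ·4πr²·T⁴ ⇒ S = 4σT⁴/(1−a).
S = 4·5.67×10⁻⁸·2.690×10¹⁰/0.300.

S ≈ 20300 W/m²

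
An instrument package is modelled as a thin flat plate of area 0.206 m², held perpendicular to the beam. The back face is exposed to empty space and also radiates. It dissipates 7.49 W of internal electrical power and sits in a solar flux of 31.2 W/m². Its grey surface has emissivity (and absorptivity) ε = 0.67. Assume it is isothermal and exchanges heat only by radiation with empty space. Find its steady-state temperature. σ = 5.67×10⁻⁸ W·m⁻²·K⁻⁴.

T ≈ 166 K

At steady state, absorbed solar power + internal power = radiated power.
Absorbed: α·S·A_cross = 0.67·31.2·0.2060 = 4.306 W (cross-section A).
Total input = 4.306 + 7.49 = 11.80 W.
Radiated: εσ·A_surf·T⁴ with A_surf = 2A = 0.4120 m².
T⁴ = 11.80/(0.67·5.67×10⁻⁸·0.4120) = 7.537×10⁸ K⁴.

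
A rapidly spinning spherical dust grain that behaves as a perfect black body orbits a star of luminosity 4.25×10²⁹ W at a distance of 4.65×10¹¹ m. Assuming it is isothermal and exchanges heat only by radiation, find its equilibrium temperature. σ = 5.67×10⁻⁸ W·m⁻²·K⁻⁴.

First find the stellar flux at distance d: S = L/(4πd²) = 4.25×10²⁹/(4π·(4.65×10¹¹)²) = 1.564×10⁵ W/m².
For an isothermal sphere, absorbed (1−a)S·πr² = emitted σ·4πr²·T⁴, so T⁴ = (1−a)S/(4σ).
T⁴ = 1.00·1.564×10⁵/(4·5.67×10⁻⁸) = 6.897×10¹¹ K⁴.

T ≈ 911 K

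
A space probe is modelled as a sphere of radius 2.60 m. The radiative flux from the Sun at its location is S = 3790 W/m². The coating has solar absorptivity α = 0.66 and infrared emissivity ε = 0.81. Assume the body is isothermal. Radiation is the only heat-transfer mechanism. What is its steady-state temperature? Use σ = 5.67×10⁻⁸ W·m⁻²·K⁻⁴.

T ≈ 342 K

At equilibrium, absorbed power = emitted power.
Absorbing cross-section = πr² = 21.24 m²; emitting surface = 4πr² = 84.95 m² (ratio 4).
αS·A_cross = εσ·A_surf·T⁴  ⇒  T⁴ = αS/(ε·4σ).
T⁴ = 0.660·3790/(0.81·4·5.67×10⁻⁸) = 1.362×10¹⁰ K⁴.
T = (1.362×10¹⁰)^(1/4).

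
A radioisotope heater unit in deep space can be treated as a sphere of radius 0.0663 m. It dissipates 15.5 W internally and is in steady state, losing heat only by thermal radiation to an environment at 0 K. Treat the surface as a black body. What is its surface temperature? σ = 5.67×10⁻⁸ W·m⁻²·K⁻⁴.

Steady state: internal power = radiated power, P = εσA T⁴.
Radiating area A = 4πr² = 0.05524 m².
T⁴ = P/(εσA) = 15.5/(1.0·5.67×10⁻⁸·0.05524) = 4.949×10⁹ K⁴.
T = (4.949×10⁹)^(1/4).

T ≈ 265 K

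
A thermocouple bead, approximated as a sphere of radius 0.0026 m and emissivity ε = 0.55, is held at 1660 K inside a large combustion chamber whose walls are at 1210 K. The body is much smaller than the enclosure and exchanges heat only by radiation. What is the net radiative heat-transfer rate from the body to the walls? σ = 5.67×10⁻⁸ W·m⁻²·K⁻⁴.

For a small grey body in a large enclosure: P_net = εσA(T_body⁴ − T_wall⁴).
A = 4πr² = 8.495×10⁻⁵ m²; T_body⁴ − T_wall⁴ = 7.593×10¹² − 2.144×10¹² = 5.450×10¹² K⁴.
|P_net| = 0.55·5.67×10⁻⁸·8.495×10⁻⁵·5.450×10¹².

P_net ≈ 14.4 W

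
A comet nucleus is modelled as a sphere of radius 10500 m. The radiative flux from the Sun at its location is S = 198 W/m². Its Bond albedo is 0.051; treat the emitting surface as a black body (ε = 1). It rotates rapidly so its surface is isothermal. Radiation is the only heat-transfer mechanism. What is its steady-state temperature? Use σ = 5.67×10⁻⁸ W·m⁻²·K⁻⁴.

At equilibrium, absorbed power = emitted power.
Absorbing cross-section = πr² = 3.464×10⁸ m²; emitting surface = 4πr² = 1.385×10⁹ m² (ratio 4).
(1−a)S·A_cross = εσ·A_surf·T⁴  ⇒  T⁴ = (1−a)S/(4σ).
T⁴ = 0.949·198/(4·5.67×10⁻⁸) = 8.285×10⁸ K⁴.
T = (8.285×10⁸)^(1/4).

T ≈ 170 K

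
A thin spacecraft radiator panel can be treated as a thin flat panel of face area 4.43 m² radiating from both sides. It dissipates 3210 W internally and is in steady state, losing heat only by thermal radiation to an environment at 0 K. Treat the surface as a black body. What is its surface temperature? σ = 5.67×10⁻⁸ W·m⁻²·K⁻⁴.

T ≈ 283 K

Steady state: internal power = radiated power, P = εσA T⁴.
Radiating area A = 2·4.43 = 8.860 m².
T⁴ = P/(εσA) = 3210/(1.0·5.67×10⁻⁸·8.860) = 6.390×10⁹ K⁴.
T = (6.390×10⁹)^(1/4).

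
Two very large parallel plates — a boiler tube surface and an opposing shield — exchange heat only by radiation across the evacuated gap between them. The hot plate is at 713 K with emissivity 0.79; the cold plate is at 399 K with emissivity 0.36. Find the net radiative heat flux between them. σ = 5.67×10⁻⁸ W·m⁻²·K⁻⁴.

q ≈ 4340 W/m²

For two infinite grey parallel plates, q = σ(T₁⁴ − T₂⁴)/(1/ε₁ + 1/ε₂ − 1).
T₁⁴ − T₂⁴ = 2.584×10¹¹ − 2.534×10¹⁰ = 2.331×10¹¹ K⁴.
1/ε₁ + 1/ε₂ − 1 = 1.266 + 2.778 − 1 = 3.044.
q = 5.67×10⁻⁸ × 2.331×10¹¹ / 3.044.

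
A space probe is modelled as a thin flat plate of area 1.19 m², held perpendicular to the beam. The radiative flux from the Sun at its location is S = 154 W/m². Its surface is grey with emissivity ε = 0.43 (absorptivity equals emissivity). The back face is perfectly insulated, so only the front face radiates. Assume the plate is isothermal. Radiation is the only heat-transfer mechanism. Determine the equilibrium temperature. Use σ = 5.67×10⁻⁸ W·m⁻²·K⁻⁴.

T ≈ 228 K

At equilibrium, absorbed power = emitted power.
Absorbing cross-section = A = 1.190 m²; emitting surface = A = 1.190 m² (ratio 1).
εS·A_cross = εσ·A_surf·T⁴  ⇒  T⁴ = S/(1σ)   (ε cancels).
T⁴ = 154/(1·5.67×10⁻⁸) = 2.716×10⁹ K⁴.
T = (2.716×10⁹)^(1/4).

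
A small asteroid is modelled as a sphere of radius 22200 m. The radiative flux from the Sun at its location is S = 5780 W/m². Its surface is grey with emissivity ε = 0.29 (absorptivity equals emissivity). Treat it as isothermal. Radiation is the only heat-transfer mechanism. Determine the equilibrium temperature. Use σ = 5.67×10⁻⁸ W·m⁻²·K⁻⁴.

T ≈ 400 K

At equilibrium, absorbed power = emitted power.
Absorbing cross-section = πr² = 1.548×10⁹ m²; emitting surface = 4πr² = 6.193×10⁹ m² (ratio 4).
εS·A_cross = εσ·A_surf·T⁴  ⇒  T⁴ = S/(4σ)   (ε cancels).
T⁴ = 5780/(4·5.67×10⁻⁸) = 2.549×10¹⁰ K⁴.
T = (2.549×10¹⁰)^(1/4).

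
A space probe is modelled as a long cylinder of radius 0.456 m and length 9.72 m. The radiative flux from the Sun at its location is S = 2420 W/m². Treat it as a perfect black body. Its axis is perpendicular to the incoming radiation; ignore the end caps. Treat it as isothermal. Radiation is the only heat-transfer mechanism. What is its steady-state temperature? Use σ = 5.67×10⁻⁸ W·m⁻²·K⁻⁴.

T ≈ 341 K

At equilibrium, absorbed power = emitted power.
Absorbing cross-section = 2rL = 8.865 m²; emitting surface = 2πrL = 27.85 m² (ratio π).
S·A_cross = εσ·A_surf·T⁴  ⇒  T⁴ = S/(πσ).
T⁴ = 1.00·2420/(π·5.67×10⁻⁸) = 1.359×10¹⁰ K⁴.
T = (1.359×10¹⁰)^(1/4).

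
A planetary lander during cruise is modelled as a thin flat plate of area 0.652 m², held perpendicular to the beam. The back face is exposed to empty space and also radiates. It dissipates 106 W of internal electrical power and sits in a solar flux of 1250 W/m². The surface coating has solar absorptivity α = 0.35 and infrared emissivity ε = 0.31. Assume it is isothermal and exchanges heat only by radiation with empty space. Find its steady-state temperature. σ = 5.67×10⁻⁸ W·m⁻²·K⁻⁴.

At steady state, absorbed solar power + internal power = radiated power.
Absorbed: α·S·A_cross = 0.35·1250·0.6520 = 285.2 W (cross-section A).
Total input = 285.2 + 106 = 391.2 W.
Radiated: εσ·A_surf·T⁴ with A_surf = 2A = 1.304 m².
T⁴ = 391.2/(0.31·5.67×10⁻⁸·1.304) = 1.707×10¹⁰ K⁴.

T ≈ 361 K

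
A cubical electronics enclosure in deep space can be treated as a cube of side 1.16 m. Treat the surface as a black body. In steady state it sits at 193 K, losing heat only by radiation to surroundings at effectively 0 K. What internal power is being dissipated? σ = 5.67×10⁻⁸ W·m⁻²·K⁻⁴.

P ≈ 635 W

Steady state: P = εσA T⁴.
A = 6L² = 8.074 m²; T⁴ = (193)⁴ = 1.387×10⁹ K⁴.
P = 1.0 × 5.67×10⁻⁸ × 8.074 × 1.387×10⁹.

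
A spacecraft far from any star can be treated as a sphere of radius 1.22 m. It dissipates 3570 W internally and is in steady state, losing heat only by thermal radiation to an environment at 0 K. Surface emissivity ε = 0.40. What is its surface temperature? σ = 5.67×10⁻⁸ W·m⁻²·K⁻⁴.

T ≈ 303 K

Steady state: internal power = radiated power, P = εσA T⁴.
Radiating area A = 4πr² = 18.70 m².
T⁴ = P/(εσA) = 3570/(0.40·5.67×10⁻⁸·18.70) = 8.416×10⁹ K⁴.
T = (8.416×10⁹)^(1/4).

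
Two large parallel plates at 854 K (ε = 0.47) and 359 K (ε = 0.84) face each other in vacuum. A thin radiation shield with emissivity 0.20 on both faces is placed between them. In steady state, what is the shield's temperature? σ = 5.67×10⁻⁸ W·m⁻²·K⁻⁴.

T_s ≈ 709 K

In steady state the net flux on the hot side equals that on the cold side.
σ(T₁⁴−T_s⁴)/D₁ = σ(T_s⁴−T₂⁴)/D₂, with D₁ = 1/ε₁+1/ε_s−1 = 6.128, D₂ = 1/ε_s+1/ε₂−1 = 5.190.
Solve for T_s⁴: T_s⁴ = (D₂·T₁⁴ + D₁·T₂⁴)/(D₁+D₂) = 2.529×10¹¹ K⁴.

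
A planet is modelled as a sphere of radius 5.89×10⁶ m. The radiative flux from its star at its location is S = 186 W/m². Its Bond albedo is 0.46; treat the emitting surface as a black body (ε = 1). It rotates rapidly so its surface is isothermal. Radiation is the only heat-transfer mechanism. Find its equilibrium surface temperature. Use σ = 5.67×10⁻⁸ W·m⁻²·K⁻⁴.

At equilibrium, absorbed power = emitted power.
Absorbing cross-section = πr² = 1.090×10¹⁴ m²; emitting surface = 4πr² = 4.360×10¹⁴ m² (ratio 4).
(1−a)S·A_cross = εσ·A_surf·T⁴  ⇒  T⁴ = (1−a)S/(4σ).
T⁴ = 0.540·186/(4·5.67×10⁻⁸) = 4.429×10⁸ K⁴.
T = (4.429×10⁸)^(1/4).

T ≈ 145 K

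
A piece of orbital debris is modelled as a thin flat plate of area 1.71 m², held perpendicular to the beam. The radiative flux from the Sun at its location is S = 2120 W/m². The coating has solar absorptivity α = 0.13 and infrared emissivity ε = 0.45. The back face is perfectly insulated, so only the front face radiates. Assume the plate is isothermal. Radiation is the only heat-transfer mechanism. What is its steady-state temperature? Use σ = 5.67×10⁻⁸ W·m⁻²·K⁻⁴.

At equilibrium, absorbed power = emitted power.
Absorbing cross-section = A = 1.710 m²; emitting surface = A = 1.710 m² (ratio 1).
αS·A_cross = εσ·A_surf·T⁴  ⇒  T⁴ = αS/(ε·1σ).
T⁴ = 0.130·2120/(0.45·1·5.67×10⁻⁸) = 1.080×10¹⁰ K⁴.
T = (1.080×10¹⁰)^(1/4).

T ≈ 322 K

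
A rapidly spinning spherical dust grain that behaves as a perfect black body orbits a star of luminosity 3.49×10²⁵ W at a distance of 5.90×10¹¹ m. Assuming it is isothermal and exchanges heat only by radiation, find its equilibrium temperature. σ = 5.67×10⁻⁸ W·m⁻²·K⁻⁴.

T ≈ 77.0 K

First find the stellar flux at distance d: S = L/(4πd²) = 3.49×10²⁵/(4π·(5.90×10¹¹)²) = 7.978 W/m².
For an isothermal sphere, absorbed (1−a)S·πr² = emitted σ·4πr²·T⁴, so T⁴ = (1−a)S/(4σ).
T⁴ = 1.00·7.978/(4·5.67×10⁻⁸) = 3.518×10⁷ K⁴.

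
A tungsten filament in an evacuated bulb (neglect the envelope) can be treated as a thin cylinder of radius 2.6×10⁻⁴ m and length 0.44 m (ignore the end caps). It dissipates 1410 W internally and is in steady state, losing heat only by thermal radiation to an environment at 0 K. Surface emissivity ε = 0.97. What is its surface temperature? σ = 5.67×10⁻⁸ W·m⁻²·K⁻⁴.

T ≈ 2440 K

Steady state: internal power = radiated power, P = εσA T⁴.
Radiating area A = 2πrL = 7.188×10⁻⁴ m².
T⁴ = P/(εσA) = 1410/(0.97·5.67×10⁻⁸·7.188×10⁻⁴) = 3.567×10¹³ K⁴.
T = (3.567×10¹³)^(1/4).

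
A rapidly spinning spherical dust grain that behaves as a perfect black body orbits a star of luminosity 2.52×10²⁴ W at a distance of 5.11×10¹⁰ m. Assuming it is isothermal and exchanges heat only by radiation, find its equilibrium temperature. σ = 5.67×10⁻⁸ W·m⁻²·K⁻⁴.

First find the stellar flux at distance d: S = L/(4πd²) = 2.52×10²⁴/(4π·(5.11×10¹⁰)²) = 76.80 W/m².
For an isothermal sphere, absorbed (1−a)S·πr² = emitted σ·4πr²·T⁴, so T⁴ = (1−a)S/(4σ).
T⁴ = 1.00·76.80/(4·5.67×10⁻⁸) = 3.386×10⁸ K⁴.

T ≈ 136 K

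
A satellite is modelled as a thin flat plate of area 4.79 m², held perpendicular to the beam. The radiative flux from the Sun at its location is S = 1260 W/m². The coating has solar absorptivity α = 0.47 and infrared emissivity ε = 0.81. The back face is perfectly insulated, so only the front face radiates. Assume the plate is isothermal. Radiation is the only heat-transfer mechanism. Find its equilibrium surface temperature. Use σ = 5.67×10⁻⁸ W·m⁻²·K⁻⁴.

At equilibrium, absorbed power = emitted power.
Absorbing cross-section = A = 4.790 m²; emitting surface = A = 4.790 m² (ratio 1).
αS·A_cross = εσ·A_surf·T⁴  ⇒  T⁴ = αS/(ε·1σ).
T⁴ = 0.470·1260/(0.81·1·5.67×10⁻⁸) = 1.289×10¹⁰ K⁴.
T = (1.289×10¹⁰)^(1/4).

T ≈ 337 K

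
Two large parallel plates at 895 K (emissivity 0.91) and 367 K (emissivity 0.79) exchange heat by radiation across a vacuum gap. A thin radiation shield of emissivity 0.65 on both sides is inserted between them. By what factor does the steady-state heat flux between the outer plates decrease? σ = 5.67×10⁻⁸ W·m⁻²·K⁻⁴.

factor ≈ 2.52

Without shield: q₀ = σΔ(T⁴)/(1/ε₁+1/ε₂−1) with denominator 1.365.
With shield the two gaps are in series; the resistances add: (1/ε₁+1/ε_s−1)+(1/ε_s+1/ε₂−1) = 1.637+1.804 = 3.442.
Heat-flux ratio q₀/q = 3.442/1.365.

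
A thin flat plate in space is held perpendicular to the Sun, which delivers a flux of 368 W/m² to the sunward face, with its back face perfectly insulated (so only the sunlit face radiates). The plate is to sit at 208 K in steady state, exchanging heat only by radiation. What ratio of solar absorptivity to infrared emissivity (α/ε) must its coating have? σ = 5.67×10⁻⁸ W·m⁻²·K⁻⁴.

Balance: αS·A = εσ·1A·T⁴ ⇒ α/ε = σT⁴/S.
α/ε = 5.67×10⁻⁸·(208)⁴/368 = 5.67×10⁻⁸·1.872×10⁹/368.

α/ε ≈ 0.288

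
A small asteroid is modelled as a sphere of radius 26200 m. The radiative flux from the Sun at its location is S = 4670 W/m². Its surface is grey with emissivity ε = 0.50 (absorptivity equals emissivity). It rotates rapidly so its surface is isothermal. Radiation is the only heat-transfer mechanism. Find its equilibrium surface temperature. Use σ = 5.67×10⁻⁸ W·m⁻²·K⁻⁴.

At equilibrium, absorbed power = emitted power.
Absorbing cross-section = πr² = 2.157×10⁹ m²; emitting surface = 4πr² = 8.626×10⁹ m² (ratio 4).
εS·A_cross = εσ·A_surf·T⁴  ⇒  T⁴ = S/(4σ)   (ε cancels).
T⁴ = 4670/(4·5.67×10⁻⁸) = 2.059×10¹⁰ K⁴.
T = (2.059×10¹⁰)^(1/4).

T ≈ 379 K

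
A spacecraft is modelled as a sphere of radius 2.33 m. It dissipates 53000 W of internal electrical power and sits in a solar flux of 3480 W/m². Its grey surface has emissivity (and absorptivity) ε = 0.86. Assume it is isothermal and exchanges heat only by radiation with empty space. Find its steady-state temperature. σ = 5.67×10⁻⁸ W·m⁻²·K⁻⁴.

At steady state, absorbed solar power + internal power = radiated power.
Absorbed: α·S·A_cross = 0.86·3480·17.06 = 51040 W (cross-section πr²).
Total input = 51040 + 53000 = 1.040×10⁵ W.
Radiated: εσ·A_surf·T⁴ with A_surf = 4πr² = 68.22 m².
T⁴ = 1.040×10⁵/(0.86·5.67×10⁻⁸·68.22) = 3.128×10¹⁰ K⁴.

T ≈ 421 K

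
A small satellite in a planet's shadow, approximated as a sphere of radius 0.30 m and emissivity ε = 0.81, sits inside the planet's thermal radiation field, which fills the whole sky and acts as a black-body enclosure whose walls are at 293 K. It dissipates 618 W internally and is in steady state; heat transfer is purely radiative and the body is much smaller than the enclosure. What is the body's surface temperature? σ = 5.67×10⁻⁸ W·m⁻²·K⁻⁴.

T ≈ 373 K

For a small grey body in a large enclosure, net radiated power = εσA(T⁴ − T_w⁴).
Steady state: P = εσA(T⁴ − T_w⁴) with A = 4πr² = 1.131 m².
T⁴ = P/(εσA) + T_w⁴ = 618/(0.81·5.67×10⁻⁸·1.131) + (293)⁴
    = 1.190×10¹⁰ + 7.370×10⁹ = 1.927×10¹⁰ K⁴.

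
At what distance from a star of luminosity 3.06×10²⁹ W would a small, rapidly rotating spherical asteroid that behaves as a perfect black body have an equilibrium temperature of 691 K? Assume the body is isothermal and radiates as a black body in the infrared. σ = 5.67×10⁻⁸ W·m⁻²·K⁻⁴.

For an isothermal black-emitting sphere, (1−a)S·πr² = σ·4πr²·T⁴ ⇒ S = 4σT⁴/(1−a).
S = 4·5.67×10⁻⁸·(691)⁴/1.00 = 51710 W/m².
Flux falls as S = L/(4πd²), so d = √(L/(4πS)) = √(3.06×10²⁹/(4π·51710)).

d ≈ 6.86×10¹¹ m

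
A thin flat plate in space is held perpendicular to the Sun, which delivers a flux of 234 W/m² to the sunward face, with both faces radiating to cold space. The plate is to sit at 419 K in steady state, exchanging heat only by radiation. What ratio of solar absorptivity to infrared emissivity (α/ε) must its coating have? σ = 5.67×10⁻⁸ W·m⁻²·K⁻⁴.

α/ε ≈ 14.9

Balance: αS·A = εσ·2A·T⁴ ⇒ α/ε = 2σT⁴/S.
α/ε = 2·5.67×10⁻⁸·(419)⁴/234 = 2·5.67×10⁻⁸·3.082×10¹⁰/234.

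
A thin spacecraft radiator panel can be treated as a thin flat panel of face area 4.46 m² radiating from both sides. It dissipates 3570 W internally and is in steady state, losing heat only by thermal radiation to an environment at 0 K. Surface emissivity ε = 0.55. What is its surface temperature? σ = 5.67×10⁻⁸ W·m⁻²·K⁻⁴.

Steady state: internal power = radiated power, P = εσA T⁴.
Radiating area A = 2·4.46 = 8.920 m².
T⁴ = P/(εσA) = 3570/(0.55·5.67×10⁻⁸·8.920) = 1.283×10¹⁰ K⁴.
T = (1.283×10¹⁰)^(1/4).

T ≈ 337 K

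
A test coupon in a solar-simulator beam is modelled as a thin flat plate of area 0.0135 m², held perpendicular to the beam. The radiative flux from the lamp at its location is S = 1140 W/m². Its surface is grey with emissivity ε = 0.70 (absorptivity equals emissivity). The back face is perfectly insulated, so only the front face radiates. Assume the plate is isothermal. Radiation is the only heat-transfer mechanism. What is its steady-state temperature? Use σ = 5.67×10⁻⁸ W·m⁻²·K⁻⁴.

T ≈ 377 K

At equilibrium, absorbed power = emitted power.
Absorbing cross-section = A = 0.01350 m²; emitting surface = A = 0.01350 m² (ratio 1).
εS·A_cross = εσ·A_surf·T⁴  ⇒  T⁴ = S/(1σ)   (ε cancels).
T⁴ = 1140/(1·5.67×10⁻⁸) = 2.011×10¹⁰ K⁴.
T = (2.011×10¹⁰)^(1/4).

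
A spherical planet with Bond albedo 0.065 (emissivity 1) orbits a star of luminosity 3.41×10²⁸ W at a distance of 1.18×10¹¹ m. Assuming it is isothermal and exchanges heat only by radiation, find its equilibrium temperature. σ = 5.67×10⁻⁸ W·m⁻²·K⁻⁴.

First find the stellar flux at distance d: S = L/(4πd²) = 3.41×10²⁸/(4π·(1.18×10¹¹)²) = 1.949×10⁵ W/m².
For an isothermal sphere, absorbed (1−a)S·πr² = emitted σ·4πr²·T⁴, so T⁴ = (1−a)S/(4σ).
T⁴ = 0.935·1.949×10⁵/(4·5.67×10⁻⁸) = 8.034×10¹¹ K⁴.

T ≈ 947 K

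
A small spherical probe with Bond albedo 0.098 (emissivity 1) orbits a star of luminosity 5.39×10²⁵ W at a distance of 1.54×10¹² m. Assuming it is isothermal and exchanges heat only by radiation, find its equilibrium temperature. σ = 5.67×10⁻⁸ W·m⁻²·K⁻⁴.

T ≈ 51.8 K

First find the stellar flux at distance d: S = L/(4πd²) = 5.39×10²⁵/(4π·(1.54×10¹²)²) = 1.809 W/m².
For an isothermal sphere, absorbed (1−a)S·πr² = emitted σ·4πr²·T⁴, so T⁴ = (1−a)S/(4σ).
T⁴ = 0.902·1.809/(4·5.67×10⁻⁸) = 7.193×10⁶ K⁴.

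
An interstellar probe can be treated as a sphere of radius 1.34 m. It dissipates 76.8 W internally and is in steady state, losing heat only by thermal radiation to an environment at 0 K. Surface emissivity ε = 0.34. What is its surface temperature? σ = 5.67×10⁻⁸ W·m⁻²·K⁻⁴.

Steady state: internal power = radiated power, P = εσA T⁴.
Radiating area A = 4πr² = 22.56 m².
T⁴ = P/(εσA) = 76.8/(0.34·5.67×10⁻⁸·22.56) = 1.766×10⁸ K⁴.
T = (1.766×10⁸)^(1/4).

T ≈ 115 K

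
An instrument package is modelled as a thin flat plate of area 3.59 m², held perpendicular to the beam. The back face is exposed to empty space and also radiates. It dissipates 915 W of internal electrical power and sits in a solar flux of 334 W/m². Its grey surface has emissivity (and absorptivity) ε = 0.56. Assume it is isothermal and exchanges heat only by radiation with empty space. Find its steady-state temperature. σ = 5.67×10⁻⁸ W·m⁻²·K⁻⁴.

T ≈ 289 K

At steady state, absorbed solar power + internal power = radiated power.
Absorbed: α·S·A_cross = 0.56·334·3.590 = 671.5 W (cross-section A).
Total input = 671.5 + 915 = 1586 W.
Radiated: εσ·A_surf·T⁴ with A_surf = 2A = 7.180 m².
T⁴ = 1586/(0.56·5.67×10⁻⁸·7.180) = 6.959×10⁹ K⁴.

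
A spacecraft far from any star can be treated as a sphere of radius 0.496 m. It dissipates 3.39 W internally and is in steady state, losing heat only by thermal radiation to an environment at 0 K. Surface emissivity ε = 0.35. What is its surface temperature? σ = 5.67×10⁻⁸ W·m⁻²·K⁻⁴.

T ≈ 86.2 K

Steady state: internal power = radiated power, P = εσA T⁴.
Radiating area A = 4πr² = 3.092 m².
T⁴ = P/(εσA) = 3.39/(0.35·5.67×10⁻⁸·3.092) = 5.526×10⁷ K⁴.
T = (5.526×10⁷)^(1/4).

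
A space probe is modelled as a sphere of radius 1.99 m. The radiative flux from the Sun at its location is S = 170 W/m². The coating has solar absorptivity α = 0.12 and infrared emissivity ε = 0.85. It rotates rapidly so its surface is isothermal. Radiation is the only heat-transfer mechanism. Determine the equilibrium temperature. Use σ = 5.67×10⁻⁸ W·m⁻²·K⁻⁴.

At equilibrium, absorbed power = emitted power.
Absorbing cross-section = πr² = 12.44 m²; emitting surface = 4πr² = 49.76 m² (ratio 4).
αS·A_cross = εσ·A_surf·T⁴  ⇒  T⁴ = αS/(ε·4σ).
T⁴ = 0.120·170/(0.85·4·5.67×10⁻⁸) = 1.058×10⁸ K⁴.
T = (1.058×10⁸)^(1/4).

T ≈ 101 K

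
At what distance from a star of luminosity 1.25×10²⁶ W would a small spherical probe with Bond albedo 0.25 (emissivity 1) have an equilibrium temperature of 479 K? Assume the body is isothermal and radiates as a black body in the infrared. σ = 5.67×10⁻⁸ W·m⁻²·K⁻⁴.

d ≈ 2.50×10¹⁰ m

For an isothermal black-emitting sphere, (1−a)S·πr² = σ·4πr²·T⁴ ⇒ S = 4σT⁴/(1−a).
S = 4·5.67×10⁻⁸·(479)⁴/0.750 = 15920 W/m².
Flux falls as S = L/(4πd²), so d = √(L/(4πS)) = √(1.25×10²⁶/(4π·15920)).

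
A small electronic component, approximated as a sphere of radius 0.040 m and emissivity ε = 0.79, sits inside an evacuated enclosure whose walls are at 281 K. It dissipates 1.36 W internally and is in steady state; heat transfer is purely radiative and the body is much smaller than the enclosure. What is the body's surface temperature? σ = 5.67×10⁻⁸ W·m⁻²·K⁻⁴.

T ≈ 297 K

For a small grey body in a large enclosure, net radiated power = εσA(T⁴ − T_w⁴).
Steady state: P = εσA(T⁴ − T_w⁴) with A = 4πr² = 0.02011 m².
T⁴ = P/(εσA) + T_w⁴ = 1.36/(0.79·5.67×10⁻⁸·0.02011) + (281)⁴
    = 1.510×10⁹ + 6.235×10⁹ = 7.745×10⁹ K⁴.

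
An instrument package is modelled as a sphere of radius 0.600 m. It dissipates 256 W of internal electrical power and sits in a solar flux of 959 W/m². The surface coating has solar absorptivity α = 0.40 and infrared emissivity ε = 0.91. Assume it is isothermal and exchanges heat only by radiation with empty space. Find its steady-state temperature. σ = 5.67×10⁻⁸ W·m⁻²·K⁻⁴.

T ≈ 233 K

At steady state, absorbed solar power + internal power = radiated power.
Absorbed: α·S·A_cross = 0.40·959·1.131 = 433.8 W (cross-section πr²).
Total input = 433.8 + 256 = 689.8 W.
Radiated: εσ·A_surf·T⁴ with A_surf = 4πr² = 4.524 m².
T⁴ = 689.8/(0.91·5.67×10⁻⁸·4.524) = 2.955×10⁹ K⁴.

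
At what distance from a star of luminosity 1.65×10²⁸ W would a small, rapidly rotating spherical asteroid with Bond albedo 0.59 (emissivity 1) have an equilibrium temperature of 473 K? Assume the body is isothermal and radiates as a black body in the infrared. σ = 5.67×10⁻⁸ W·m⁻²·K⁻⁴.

For an isothermal black-emitting sphere, (1−a)S·πr² = σ·4πr²·T⁴ ⇒ S = 4σT⁴/(1−a).
S = 4·5.67×10⁻⁸·(473)⁴/0.410 = 27690 W/m².
Flux falls as S = L/(4πd²), so d = √(L/(4πS)) = √(1.65×10²⁸/(4π·27690)).

d ≈ 2.18×10¹¹ m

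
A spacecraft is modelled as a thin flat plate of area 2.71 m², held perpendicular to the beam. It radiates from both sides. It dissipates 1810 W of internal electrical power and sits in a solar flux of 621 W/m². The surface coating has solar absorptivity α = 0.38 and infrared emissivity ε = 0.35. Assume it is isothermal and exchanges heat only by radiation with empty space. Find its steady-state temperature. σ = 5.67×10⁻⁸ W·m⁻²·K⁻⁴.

At steady state, absorbed solar power + internal power = radiated power.
Absorbed: α·S·A_cross = 0.38·621·2.710 = 639.5 W (cross-section A).
Total input = 639.5 + 1810 = 2450 W.
Radiated: εσ·A_surf·T⁴ with A_surf = 2A = 5.420 m².
T⁴ = 2450/(0.35·5.67×10⁻⁸·5.420) = 2.277×10¹⁰ K⁴.

T ≈ 388 K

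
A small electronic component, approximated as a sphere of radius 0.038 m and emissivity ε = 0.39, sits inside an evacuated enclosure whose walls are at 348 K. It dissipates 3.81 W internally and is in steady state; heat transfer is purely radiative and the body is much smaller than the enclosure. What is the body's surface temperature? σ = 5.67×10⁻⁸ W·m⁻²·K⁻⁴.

T ≈ 394 K

For a small grey body in a large enclosure, net radiated power = εσA(T⁴ − T_w⁴).
Steady state: P = εσA(T⁴ − T_w⁴) with A = 4πr² = 0.01815 m².
T⁴ = P/(εσA) + T_w⁴ = 3.81/(0.39·5.67×10⁻⁸·0.01815) + (348)⁴
    = 9.495×10⁹ + 1.467×10¹⁰ = 2.416×10¹⁰ K⁴.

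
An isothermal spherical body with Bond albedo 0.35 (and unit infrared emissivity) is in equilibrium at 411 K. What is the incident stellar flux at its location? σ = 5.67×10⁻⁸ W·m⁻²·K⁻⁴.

(1−a)S·πr² = σ·4πr²·T⁴ ⇒ S = 4σT⁴/(1−a).
S = 4·5.67×10⁻⁸·2.853×10¹⁰/0.650.

S ≈ 9960 W/m²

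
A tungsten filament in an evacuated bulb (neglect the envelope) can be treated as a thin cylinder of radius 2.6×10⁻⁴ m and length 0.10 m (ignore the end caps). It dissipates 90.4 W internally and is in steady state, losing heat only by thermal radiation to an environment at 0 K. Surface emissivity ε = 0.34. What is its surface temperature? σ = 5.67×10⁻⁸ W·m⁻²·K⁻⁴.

Steady state: internal power = radiated power, P = εσA T⁴.
Radiating area A = 2πrL = 1.634×10⁻⁴ m².
T⁴ = P/(εσA) = 90.4/(0.34·5.67×10⁻⁸·1.634×10⁻⁴) = 2.870×10¹³ K⁴.
T = (2.870×10¹³)^(1/4).

T ≈ 2310 K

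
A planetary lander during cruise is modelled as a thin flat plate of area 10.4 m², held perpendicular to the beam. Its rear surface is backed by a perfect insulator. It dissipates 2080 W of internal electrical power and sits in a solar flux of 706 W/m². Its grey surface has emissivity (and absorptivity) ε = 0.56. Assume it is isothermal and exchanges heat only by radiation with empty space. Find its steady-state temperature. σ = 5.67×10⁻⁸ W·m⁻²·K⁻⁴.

At steady state, absorbed solar power + internal power = radiated power.
Absorbed: α·S·A_cross = 0.56·706·10.40 = 4112 W (cross-section A).
Total input = 4112 + 2080 = 6192 W.
Radiated: εσ·A_surf·T⁴ with A_surf = A = 10.40 m².
T⁴ = 6192/(0.56·5.67×10⁻⁸·10.40) = 1.875×10¹⁰ K⁴.

T ≈ 370 K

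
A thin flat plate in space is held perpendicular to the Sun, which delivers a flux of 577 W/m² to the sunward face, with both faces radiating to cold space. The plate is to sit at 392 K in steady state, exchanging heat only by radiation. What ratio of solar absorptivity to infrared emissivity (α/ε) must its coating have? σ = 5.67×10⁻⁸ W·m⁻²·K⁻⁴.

α/ε ≈ 4.64

Balance: αS·A = εσ·2A·T⁴ ⇒ α/ε = 2σT⁴/S.
α/ε = 2·5.67×10⁻⁸·(392)⁴/577 = 2·5.67×10⁻⁸·2.361×10¹⁰/577.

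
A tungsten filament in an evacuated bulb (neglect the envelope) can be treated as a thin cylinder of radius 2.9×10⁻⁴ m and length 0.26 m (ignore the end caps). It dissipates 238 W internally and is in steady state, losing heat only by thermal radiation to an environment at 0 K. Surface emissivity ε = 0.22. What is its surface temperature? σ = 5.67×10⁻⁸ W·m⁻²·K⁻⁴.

Steady state: internal power = radiated power, P = εσA T⁴.
Radiating area A = 2πrL = 4.738×10⁻⁴ m².
T⁴ = P/(εσA) = 238/(0.22·5.67×10⁻⁸·4.738×10⁻⁴) = 4.027×10¹³ K⁴.
T = (4.027×10¹³)^(1/4).

T ≈ 2520 K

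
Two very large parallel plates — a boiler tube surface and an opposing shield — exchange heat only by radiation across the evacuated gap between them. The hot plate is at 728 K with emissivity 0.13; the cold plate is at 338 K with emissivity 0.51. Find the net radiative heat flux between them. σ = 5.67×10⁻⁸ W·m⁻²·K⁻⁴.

q ≈ 1750 W/m²

For two infinite grey parallel plates, q = σ(T₁⁴ − T₂⁴)/(1/ε₁ + 1/ε₂ − 1).
T₁⁴ − T₂⁴ = 2.809×10¹¹ − 1.305×10¹⁰ = 2.678×10¹¹ K⁴.
1/ε₁ + 1/ε₂ − 1 = 7.692 + 1.961 − 1 = 8.653.
q = 5.67×10⁻⁸ × 2.678×10¹¹ / 8.653.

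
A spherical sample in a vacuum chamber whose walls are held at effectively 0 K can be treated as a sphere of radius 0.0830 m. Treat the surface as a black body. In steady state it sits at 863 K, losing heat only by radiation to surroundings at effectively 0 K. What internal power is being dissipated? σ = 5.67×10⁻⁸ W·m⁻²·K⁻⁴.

Steady state: P = εσA T⁴.
A = 4πr² = 0.08657 m²; T⁴ = (863)⁴ = 5.547×10¹¹ K⁴.
P = 1.0 × 5.67×10⁻⁸ × 0.08657 × 5.547×10¹¹.

P ≈ 2720 W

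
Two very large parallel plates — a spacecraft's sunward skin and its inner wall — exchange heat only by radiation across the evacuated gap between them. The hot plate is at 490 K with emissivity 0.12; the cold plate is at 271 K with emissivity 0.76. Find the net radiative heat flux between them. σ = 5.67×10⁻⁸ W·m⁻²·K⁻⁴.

q ≈ 343 W/m²

For two infinite grey parallel plates, q = σ(T₁⁴ − T₂⁴)/(1/ε₁ + 1/ε₂ − 1).
T₁⁴ − T₂⁴ = 5.765×10¹⁰ − 5.394×10⁹ = 5.225×10¹⁰ K⁴.
1/ε₁ + 1/ε₂ − 1 = 8.333 + 1.316 − 1 = 8.649.
q = 5.67×10⁻⁸ × 5.225×10¹⁰ / 8.649.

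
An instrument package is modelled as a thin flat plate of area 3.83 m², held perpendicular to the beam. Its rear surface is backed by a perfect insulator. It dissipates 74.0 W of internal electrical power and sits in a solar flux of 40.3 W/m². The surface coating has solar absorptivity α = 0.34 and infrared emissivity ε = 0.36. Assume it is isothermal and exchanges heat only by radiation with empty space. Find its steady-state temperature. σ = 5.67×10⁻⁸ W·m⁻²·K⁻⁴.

T ≈ 201 K

At steady state, absorbed solar power + internal power = radiated power.
Absorbed: α·S·A_cross = 0.34·40.3·3.830 = 52.48 W (cross-section A).
Total input = 52.48 + 74.0 = 126.5 W.
Radiated: εσ·A_surf·T⁴ with A_surf = A = 3.830 m².
T⁴ = 126.5/(0.36·5.67×10⁻⁸·3.830) = 1.618×10⁹ K⁴.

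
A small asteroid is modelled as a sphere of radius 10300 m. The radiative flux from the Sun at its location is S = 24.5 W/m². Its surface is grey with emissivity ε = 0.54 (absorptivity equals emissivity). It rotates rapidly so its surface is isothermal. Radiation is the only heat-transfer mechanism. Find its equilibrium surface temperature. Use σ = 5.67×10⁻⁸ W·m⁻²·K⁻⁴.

T ≈ 102 K

At equilibrium, absorbed power = emitted power.
Absorbing cross-section = πr² = 3.333×10⁸ m²; emitting surface = 4πr² = 1.333×10⁹ m² (ratio 4).
εS·A_cross = εσ·A_surf·T⁴  ⇒  T⁴ = S/(4σ)   (ε cancels).
T⁴ = 24.5/(4·5.67×10⁻⁸) = 1.080×10⁸ K⁴.
T = (1.080×10⁸)^(1/4).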